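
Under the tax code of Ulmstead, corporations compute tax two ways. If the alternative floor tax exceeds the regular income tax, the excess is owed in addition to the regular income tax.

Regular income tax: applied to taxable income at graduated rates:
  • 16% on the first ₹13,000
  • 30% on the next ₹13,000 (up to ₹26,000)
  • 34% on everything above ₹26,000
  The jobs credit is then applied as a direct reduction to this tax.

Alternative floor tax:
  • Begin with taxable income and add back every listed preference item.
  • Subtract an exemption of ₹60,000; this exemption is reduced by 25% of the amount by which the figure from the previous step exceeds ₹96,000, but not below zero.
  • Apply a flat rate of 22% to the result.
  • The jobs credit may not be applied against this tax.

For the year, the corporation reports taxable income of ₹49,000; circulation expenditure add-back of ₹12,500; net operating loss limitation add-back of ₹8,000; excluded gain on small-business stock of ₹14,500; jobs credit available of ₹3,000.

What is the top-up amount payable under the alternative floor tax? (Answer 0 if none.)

Alternative floor tax:
  Adjusted income: ₹49,000 + ₹12,500 + ₹8,000 + ₹14,500 = ₹84,000
  Exemption: ₹84,000 ≤ ₹96,000, so full ₹60,000 applies
  Base: ₹84,000 − ₹60,000 = ₹24,000
  ₹24,000 × 22% = ₹5,280

Regular income tax:
  ₹13,000 × 16% = ₹2,080
  ₹13,000 × 30% = ₹3,900
  ₹23,000 × 34% = ₹7,820
  → ₹13,800
  Less jobs credit ₹3,000 → ₹10,800

₹5,280 ≤ ₹10,800, so no add-on is due.

₹0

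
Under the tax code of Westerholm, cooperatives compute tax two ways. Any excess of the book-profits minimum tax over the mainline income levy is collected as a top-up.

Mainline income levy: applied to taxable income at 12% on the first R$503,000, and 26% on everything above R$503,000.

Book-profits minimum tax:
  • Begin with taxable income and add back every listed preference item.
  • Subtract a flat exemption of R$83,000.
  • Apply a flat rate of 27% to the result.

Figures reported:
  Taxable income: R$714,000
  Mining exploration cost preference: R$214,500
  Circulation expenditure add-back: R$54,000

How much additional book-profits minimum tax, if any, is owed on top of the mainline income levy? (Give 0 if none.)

R$127,645

Mainline income levy:
  R$503,000 × 12% = R$60,360
  R$211,000 × 26% = R$54,860
  → R$115,220

Book-profits minimum tax:
  Adjusted income: R$714,000 + R$214,500 + R$54,000 = R$982,500
  Less exemption R$83,000 → base R$899,500
  R$899,500 × 27% = R$242,865

Excess of book-profits minimum tax over mainline income levy: R$242,865 − R$115,220 = R$127,645.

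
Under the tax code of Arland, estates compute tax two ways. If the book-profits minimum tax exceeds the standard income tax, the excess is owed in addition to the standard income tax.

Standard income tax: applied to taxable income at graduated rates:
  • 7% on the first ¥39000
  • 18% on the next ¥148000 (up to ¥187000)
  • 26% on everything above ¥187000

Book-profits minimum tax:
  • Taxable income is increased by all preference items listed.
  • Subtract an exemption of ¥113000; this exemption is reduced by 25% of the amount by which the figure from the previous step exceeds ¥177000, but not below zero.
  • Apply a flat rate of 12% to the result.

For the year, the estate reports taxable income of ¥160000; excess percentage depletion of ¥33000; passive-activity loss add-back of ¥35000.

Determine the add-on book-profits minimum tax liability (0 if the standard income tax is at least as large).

¥0

Standard income tax:
  ¥39000 × 7% = ¥2730
  ¥121000 × 18% = ¥21780
  → ¥24510

Book-profits minimum tax:
  Adjusted income: ¥160000 + ¥33000 + ¥35000 = ¥228000
  Exemption: ¥113000 − 25% × (¥228000 − ¥177000) = ¥113000 − ¥12750 = ¥100250
  Base: ¥228000 − ¥100250 = ¥127750
  ¥127750 × 12% = ¥15330

¥15330 ≤ ¥24510, so no add-on is due.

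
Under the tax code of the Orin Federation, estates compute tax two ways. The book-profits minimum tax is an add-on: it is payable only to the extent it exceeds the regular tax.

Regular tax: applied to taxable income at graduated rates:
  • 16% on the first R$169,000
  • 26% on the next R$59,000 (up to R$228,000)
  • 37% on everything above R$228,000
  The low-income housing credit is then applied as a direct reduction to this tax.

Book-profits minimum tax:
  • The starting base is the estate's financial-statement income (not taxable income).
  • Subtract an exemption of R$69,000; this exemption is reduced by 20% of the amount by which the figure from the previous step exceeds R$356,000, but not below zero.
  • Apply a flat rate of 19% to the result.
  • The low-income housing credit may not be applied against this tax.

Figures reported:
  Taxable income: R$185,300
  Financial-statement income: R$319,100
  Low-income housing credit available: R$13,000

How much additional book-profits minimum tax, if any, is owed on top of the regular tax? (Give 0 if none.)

R$29,241

Regular tax:
  R$169,000 × 16% = R$27,040
  R$16,300 × 26% = R$4,238
  → R$31,278
  Less low-income housing credit R$13,000 → R$18,278

Book-profits minimum tax:
  Base (financial-statement income): R$319,100
  Exemption: R$319,100 ≤ R$356,000, so full R$69,000 applies
  Base: R$319,100 − R$69,000 = R$250,100
  R$250,100 × 19% = R$47,519

Excess of book-profits minimum tax over regular tax: R$47,519 − R$18,278 = R$29,241.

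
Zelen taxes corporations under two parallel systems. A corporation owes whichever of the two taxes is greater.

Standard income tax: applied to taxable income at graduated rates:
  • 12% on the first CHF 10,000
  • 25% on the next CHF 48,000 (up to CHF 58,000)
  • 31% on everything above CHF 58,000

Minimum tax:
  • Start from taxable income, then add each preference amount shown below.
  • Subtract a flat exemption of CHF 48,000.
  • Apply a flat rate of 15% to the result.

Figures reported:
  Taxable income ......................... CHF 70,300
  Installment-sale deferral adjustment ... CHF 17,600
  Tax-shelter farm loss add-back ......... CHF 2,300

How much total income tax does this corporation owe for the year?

CHF 17,013

Minimum tax:
  Adjusted income: CHF 70,300 + CHF 17,600 + CHF 2,300 = CHF 90,200
  Less exemption CHF 48,000 → base CHF 42,200
  CHF 42,200 × 15% = CHF 6,330

Standard income tax:
  CHF 10,000 × 12% = CHF 1,200
  CHF 48,000 × 25% = CHF 12,000
  CHF 12,300 × 31% = CHF 3,813
  → CHF 17,013

CHF 17,013 > CHF 6,330, so the standard income tax governs.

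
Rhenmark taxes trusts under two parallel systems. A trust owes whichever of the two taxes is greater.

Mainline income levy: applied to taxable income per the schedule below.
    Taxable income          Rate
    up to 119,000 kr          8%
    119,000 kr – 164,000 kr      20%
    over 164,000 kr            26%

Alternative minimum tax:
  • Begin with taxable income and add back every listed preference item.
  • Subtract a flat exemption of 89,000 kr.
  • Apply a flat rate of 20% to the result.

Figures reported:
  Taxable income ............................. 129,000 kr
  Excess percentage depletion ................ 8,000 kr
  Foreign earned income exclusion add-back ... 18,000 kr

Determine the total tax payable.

13,200 kr

Mainline income levy:
  119,000 kr × 8% = 9,520 kr
  10,000 kr × 20% = 2,000 kr
  → 11,520 kr

Alternative minimum tax:
  Adjusted income: 129,000 kr + 8,000 kr + 18,000 kr = 155,000 kr
  Less exemption 89,000 kr → base 66,000 kr
  66,000 kr × 20% = 13,200 kr

13,200 kr > 11,520 kr, so the alternative minimum tax is the binding amount.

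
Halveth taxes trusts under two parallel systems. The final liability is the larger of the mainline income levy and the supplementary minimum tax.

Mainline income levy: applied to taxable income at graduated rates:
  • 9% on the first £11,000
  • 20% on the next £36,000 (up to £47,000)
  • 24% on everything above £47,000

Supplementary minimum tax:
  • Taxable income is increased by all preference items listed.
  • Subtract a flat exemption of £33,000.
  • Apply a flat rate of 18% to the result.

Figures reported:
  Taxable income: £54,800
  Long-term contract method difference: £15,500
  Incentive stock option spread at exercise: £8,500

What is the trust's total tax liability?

Supplementary minimum tax:
  Adjusted income: £54,800 + £15,500 + £8,500 = £78,800
  Less exemption £33,000 → base £45,800
  £45,800 × 18% = £8,244

Mainline income levy:
  £11,000 × 9% = £990
  £36,000 × 20% = £7,200
  £7,800 × 24% = £1,872
  → £10,062

£10,062 > £8,244, so the mainline income levy governs.

£10,062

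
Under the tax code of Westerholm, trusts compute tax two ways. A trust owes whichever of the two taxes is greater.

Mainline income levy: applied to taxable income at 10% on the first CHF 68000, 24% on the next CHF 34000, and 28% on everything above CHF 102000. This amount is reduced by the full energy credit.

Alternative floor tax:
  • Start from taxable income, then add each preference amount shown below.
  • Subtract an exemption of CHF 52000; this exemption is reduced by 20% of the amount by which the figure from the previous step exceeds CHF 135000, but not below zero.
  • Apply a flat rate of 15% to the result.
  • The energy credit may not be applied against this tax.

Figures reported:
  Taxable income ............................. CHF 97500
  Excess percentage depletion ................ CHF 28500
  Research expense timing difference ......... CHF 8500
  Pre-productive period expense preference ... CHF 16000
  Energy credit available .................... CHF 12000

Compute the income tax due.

CHF 15240

Mainline income levy:
  CHF 68000 × 10% = CHF 6800
  CHF 29500 × 24% = CHF 7080
  → CHF 13880
  Less energy credit CHF 12000 → CHF 1880

Alternative floor tax:
  Adjusted income: CHF 97500 + CHF 28500 + CHF 8500 + CHF 16000 = CHF 150500
  Exemption: CHF 52000 − 20% × (CHF 150500 − CHF 135000) = CHF 52000 − CHF 3100 = CHF 48900
  Base: CHF 150500 − CHF 48900 = CHF 101600
  CHF 101600 × 15% = CHF 15240

CHF 15240 > CHF 1880, so the alternative floor tax is the binding amount.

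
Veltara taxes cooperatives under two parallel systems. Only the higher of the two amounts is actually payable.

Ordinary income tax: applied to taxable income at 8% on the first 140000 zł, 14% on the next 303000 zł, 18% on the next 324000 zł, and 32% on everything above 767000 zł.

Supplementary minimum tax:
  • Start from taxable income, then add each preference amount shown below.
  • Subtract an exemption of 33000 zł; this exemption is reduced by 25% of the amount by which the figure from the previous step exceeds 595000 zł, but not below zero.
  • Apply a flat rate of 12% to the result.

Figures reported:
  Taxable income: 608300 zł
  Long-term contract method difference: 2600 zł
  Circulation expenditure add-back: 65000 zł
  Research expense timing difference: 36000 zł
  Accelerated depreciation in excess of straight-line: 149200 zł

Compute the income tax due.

Supplementary minimum tax:
  Adjusted income: 608300 zł + 2600 zł + 65000 zł + 36000 zł + 149200 zł = 861100 zł
  Exemption: 25% × (861100 zł − 595000 zł) = 66525 zł ≥ 33000 zł, so the exemption is fully phased out
  Base: 861100 zł − 0 zł = 861100 zł
  861100 zł × 12% = 103332 zł

Ordinary income tax:
  140000 zł × 8% = 11200 zł
  303000 zł × 14% = 42420 zł
  165300 zł × 18% = 29754 zł
  → 83374 zł

103332 zł > 83374 zł, so the supplementary minimum tax is the binding amount.

103332 zł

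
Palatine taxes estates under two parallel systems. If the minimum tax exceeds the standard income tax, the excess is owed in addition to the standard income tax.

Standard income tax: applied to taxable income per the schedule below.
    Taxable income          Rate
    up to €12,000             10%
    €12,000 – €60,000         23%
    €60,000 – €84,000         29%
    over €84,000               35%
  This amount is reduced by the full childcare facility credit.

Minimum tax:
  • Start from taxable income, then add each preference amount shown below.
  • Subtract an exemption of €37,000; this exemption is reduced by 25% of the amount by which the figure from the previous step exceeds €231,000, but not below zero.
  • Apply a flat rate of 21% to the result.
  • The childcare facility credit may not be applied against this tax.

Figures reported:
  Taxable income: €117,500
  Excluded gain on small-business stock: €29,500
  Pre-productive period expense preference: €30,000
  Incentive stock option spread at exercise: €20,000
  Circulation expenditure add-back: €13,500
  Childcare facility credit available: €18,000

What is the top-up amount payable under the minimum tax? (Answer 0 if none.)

Minimum tax:
  Adjusted income: €117,500 + €29,500 + €30,000 + €20,000 + €13,500 = €210,500
  Exemption: €210,500 ≤ €231,000, so full €37,000 applies
  Base: €210,500 − €37,000 = €173,500
  €173,500 × 21% = €36,435

Standard income tax:
  €12,000 × 10% = €1,200
  €48,000 × 23% = €11,040
  €24,000 × 29% = €6,960
  €33,500 × 35% = €11,725
  → €30,925
  Less childcare facility credit €18,000 → €12,925

Excess of minimum tax over standard income tax: €36,435 − €12,925 = €23,510.

€23,510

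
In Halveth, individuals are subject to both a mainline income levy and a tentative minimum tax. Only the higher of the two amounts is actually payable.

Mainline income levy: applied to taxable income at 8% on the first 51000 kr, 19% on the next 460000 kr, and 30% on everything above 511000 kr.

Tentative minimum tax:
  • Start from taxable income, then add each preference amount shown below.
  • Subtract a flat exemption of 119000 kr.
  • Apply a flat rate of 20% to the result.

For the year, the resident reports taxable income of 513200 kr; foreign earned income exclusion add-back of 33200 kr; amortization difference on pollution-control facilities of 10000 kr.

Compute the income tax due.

92140 kr

Mainline income levy:
  51000 kr × 8% = 4080 kr
  460000 kr × 19% = 87400 kr
  2200 kr × 30% = 660 kr
  → 92140 kr

Tentative minimum tax:
  Adjusted income: 513200 kr + 33200 kr + 10000 kr = 556400 kr
  Less exemption 119000 kr → base 437400 kr
  437400 kr × 20% = 87480 kr

92140 kr > 87480 kr, so the mainline income levy governs.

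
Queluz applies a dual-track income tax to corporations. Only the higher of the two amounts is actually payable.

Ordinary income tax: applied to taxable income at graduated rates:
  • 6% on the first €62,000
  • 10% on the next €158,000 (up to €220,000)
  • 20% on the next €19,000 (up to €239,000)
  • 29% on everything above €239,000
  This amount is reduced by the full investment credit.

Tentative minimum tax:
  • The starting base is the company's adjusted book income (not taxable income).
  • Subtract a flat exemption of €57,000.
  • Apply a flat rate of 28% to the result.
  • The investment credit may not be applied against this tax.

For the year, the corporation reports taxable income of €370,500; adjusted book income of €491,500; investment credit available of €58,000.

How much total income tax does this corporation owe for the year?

Ordinary income tax:
  €62,000 × 6% = €3,720
  €158,000 × 10% = €15,800
  €19,000 × 20% = €3,800
  €131,500 × 29% = €38,135
  → €61,455
  Less investment credit €58,000 → €3,455

Tentative minimum tax:
  Base (adjusted book income): €491,500
  Less exemption €57,000 → base €434,500
  €434,500 × 28% = €121,660

€121,660 > €3,455, so the tentative minimum tax is the binding amount.

€121,660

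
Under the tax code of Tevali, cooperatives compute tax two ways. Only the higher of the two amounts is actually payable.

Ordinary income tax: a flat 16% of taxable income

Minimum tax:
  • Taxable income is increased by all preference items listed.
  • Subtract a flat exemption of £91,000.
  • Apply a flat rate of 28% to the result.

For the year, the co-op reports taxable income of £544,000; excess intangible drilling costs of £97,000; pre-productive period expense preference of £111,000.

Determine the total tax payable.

Minimum tax:
  Adjusted income: £544,000 + £97,000 + £111,000 = £752,000
  Less exemption £91,000 → base £661,000
  £661,000 × 28% = £185,080

Ordinary income tax:
  £544,000 × 16% = £87,040

£185,080 > £87,040, so the minimum tax is the binding amount.

£185,080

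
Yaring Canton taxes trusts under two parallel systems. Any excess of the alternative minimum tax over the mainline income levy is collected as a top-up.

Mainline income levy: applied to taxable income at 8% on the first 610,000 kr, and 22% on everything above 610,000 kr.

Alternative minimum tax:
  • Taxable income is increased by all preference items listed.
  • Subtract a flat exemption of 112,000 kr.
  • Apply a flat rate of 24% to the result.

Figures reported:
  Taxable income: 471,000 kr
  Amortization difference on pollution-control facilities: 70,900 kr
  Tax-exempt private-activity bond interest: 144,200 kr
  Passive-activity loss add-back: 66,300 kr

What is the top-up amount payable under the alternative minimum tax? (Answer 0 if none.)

Alternative minimum tax:
  Adjusted income: 471,000 kr + 70,900 kr + 144,200 kr + 66,300 kr = 752,400 kr
  Less exemption 112,000 kr → base 640,400 kr
  640,400 kr × 24% = 153,696 kr

Mainline income levy:
  471,000 kr × 8% = 37,680 kr

Excess of alternative minimum tax over mainline income levy: 153,696 kr − 37,680 kr = 116,016 kr.

116,016 kr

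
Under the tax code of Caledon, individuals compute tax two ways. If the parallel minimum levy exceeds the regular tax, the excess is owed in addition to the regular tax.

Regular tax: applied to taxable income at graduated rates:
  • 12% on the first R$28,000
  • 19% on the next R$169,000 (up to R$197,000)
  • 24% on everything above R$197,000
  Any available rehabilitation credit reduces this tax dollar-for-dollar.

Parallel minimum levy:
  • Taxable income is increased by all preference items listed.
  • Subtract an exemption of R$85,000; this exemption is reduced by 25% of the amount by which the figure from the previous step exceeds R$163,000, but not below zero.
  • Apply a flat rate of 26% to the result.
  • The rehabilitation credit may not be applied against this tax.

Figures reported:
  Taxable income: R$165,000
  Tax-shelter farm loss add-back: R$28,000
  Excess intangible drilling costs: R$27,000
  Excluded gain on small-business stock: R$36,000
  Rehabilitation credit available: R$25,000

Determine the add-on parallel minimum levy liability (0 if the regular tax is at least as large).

Regular tax:
  R$28,000 × 12% = R$3,360
  R$137,000 × 19% = R$26,030
  → R$29,390
  Less rehabilitation credit R$25,000 → R$4,390

Parallel minimum levy:
  Adjusted income: R$165,000 + R$28,000 + R$27,000 + R$36,000 = R$256,000
  Exemption: R$85,000 − 25% × (R$256,000 − R$163,000) = R$85,000 − R$23,250 = R$61,750
  Base: R$256,000 − R$61,750 = R$194,250
  R$194,250 × 26% = R$50,505

Excess of parallel minimum levy over regular tax: R$50,505 − R$4,390 = R$46,115.

R$46,115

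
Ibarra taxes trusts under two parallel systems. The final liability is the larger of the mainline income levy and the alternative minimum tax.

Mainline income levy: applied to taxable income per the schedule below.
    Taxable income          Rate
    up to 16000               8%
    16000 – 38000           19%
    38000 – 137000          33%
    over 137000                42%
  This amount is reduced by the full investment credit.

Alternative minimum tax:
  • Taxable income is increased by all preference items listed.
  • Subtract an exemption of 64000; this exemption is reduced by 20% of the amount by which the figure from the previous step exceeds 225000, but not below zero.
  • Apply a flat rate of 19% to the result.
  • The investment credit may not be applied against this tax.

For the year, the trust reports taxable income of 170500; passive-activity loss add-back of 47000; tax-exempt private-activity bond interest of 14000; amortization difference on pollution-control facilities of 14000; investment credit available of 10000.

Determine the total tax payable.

Mainline income levy:
  16000 × 8% = 1280
  22000 × 19% = 4180
  99000 × 33% = 32670
  33500 × 42% = 14070
  → 52200
  Less investment credit 10000 → 42200

Alternative minimum tax:
  Adjusted income: 170500 + 47000 + 14000 + 14000 = 245500
  Exemption: 64000 − 20% × (245500 − 225000) = 64000 − 4100 = 59900
  Base: 245500 − 59900 = 185600
  185600 × 19% = 35264

42200 > 35264, so the mainline income levy governs.

42200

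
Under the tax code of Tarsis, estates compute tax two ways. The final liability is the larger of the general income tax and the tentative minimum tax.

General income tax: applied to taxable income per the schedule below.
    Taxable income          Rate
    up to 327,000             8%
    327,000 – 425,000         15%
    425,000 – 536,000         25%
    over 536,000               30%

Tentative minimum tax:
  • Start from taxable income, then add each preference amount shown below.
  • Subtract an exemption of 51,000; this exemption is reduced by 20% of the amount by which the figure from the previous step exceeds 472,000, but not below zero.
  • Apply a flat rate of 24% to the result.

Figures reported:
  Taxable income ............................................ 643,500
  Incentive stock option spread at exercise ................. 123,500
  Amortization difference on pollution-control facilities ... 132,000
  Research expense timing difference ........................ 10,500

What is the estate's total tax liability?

General income tax:
  327,000 × 8% = 26,160
  98,000 × 15% = 14,700
  111,000 × 25% = 27,750
  107,500 × 30% = 32,250
  → 100,860

Tentative minimum tax:
  Adjusted income: 643,500 + 123,500 + 132,000 + 10,500 = 909,500
  Exemption: 20% × (909,500 − 472,000) = 87,500 ≥ 51,000, so the exemption is fully phased out
  Base: 909,500 − 0 = 909,500
  909,500 × 24% = 218,280

218,280 > 100,860, so the tentative minimum tax is the binding amount.

218,280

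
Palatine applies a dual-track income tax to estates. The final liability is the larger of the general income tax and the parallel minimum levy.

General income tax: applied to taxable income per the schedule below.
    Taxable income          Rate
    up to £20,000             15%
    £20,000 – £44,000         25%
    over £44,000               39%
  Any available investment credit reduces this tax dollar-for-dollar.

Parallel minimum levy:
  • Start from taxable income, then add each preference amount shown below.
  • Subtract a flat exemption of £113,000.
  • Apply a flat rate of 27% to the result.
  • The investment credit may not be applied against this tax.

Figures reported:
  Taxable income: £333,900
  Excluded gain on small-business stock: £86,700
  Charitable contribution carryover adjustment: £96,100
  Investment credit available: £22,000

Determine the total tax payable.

Parallel minimum levy:
  Adjusted income: £333,900 + £86,700 + £96,100 = £516,700
  Less exemption £113,000 → base £403,700
  £403,700 × 27% = £108,999

General income tax:
  £20,000 × 15% = £3,000
  £24,000 × 25% = £6,000
  £289,900 × 39% = £113,061
  → £122,061
  Less investment credit £22,000 → £100,061

£108,999 > £100,061, so the parallel minimum levy is the binding amount.

£108,999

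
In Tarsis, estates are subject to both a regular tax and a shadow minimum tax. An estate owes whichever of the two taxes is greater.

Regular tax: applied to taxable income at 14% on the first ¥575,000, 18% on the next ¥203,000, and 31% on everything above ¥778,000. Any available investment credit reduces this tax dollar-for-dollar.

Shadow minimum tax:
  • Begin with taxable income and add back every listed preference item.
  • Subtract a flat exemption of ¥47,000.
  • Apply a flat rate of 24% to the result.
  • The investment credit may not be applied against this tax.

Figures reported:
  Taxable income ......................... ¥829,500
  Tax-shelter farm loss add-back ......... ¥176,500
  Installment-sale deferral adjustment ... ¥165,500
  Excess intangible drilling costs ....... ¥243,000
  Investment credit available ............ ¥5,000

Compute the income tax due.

Regular tax:
  ¥575,000 × 14% = ¥80,500
  ¥203,000 × 18% = ¥36,540
  ¥51,500 × 31% = ¥15,965
  → ¥133,005
  Less investment credit ¥5,000 → ¥128,005

Shadow minimum tax:
  Adjusted income: ¥829,500 + ¥176,500 + ¥165,500 + ¥243,000 = ¥1,414,500
  Less exemption ¥47,000 → base ¥1,367,500
  ¥1,367,500 × 24% = ¥328,200

¥328,200 > ¥128,005, so the shadow minimum tax is the binding amount.

¥328,200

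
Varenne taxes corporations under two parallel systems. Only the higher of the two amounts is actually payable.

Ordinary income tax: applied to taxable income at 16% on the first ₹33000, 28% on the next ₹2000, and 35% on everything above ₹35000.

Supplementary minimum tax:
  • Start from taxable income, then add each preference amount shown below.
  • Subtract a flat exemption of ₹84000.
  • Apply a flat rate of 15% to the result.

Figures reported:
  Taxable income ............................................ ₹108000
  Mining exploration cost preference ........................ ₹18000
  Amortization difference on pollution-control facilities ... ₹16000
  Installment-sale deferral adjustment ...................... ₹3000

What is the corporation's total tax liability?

₹31390

Supplementary minimum tax:
  Adjusted income: ₹108000 + ₹18000 + ₹16000 + ₹3000 = ₹145000
  Less exemption ₹84000 → base ₹61000
  ₹61000 × 15% = ₹9150

Ordinary income tax:
  ₹33000 × 16% = ₹5280
  ₹2000 × 28% = ₹560
  ₹73000 × 35% = ₹25550
  → ₹31390

₹31390 > ₹9150, so the ordinary income tax governs.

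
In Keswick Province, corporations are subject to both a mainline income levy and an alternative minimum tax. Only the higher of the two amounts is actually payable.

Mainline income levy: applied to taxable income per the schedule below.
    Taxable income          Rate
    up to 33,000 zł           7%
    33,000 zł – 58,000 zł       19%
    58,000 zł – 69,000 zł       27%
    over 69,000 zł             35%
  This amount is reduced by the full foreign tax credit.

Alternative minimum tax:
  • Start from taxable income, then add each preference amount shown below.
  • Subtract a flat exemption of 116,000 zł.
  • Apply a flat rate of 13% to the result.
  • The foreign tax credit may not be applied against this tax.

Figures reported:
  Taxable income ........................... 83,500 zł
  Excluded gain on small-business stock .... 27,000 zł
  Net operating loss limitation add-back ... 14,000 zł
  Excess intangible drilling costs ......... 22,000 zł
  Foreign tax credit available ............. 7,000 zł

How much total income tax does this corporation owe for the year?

8,105 zł

Alternative minimum tax:
  Adjusted income: 83,500 zł + 27,000 zł + 14,000 zł + 22,000 zł = 146,500 zł
  Less exemption 116,000 zł → base 30,500 zł
  30,500 zł × 13% = 3,965 zł

Mainline income levy:
  33,000 zł × 7% = 2,310 zł
  25,000 zł × 19% = 4,750 zł
  11,000 zł × 27% = 2,970 zł
  14,500 zł × 35% = 5,075 zł
  → 15,105 zł
  Less foreign tax credit 7,000 zł → 8,105 zł

8,105 zł > 3,965 zł, so the mainline income levy governs.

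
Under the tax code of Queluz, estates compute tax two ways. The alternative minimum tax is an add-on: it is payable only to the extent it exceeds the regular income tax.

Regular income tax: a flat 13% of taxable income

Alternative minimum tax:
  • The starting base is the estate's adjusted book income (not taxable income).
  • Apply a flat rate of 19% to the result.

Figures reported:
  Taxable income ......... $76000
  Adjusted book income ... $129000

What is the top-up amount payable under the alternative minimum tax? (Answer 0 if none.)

$14630

Regular income tax:
  $76000 × 13% = $9880

Alternative minimum tax:
  Base (adjusted book income): $129000
  $129000 × 19% = $24510

Excess of alternative minimum tax over regular income tax: $24510 − $9880 = $14630.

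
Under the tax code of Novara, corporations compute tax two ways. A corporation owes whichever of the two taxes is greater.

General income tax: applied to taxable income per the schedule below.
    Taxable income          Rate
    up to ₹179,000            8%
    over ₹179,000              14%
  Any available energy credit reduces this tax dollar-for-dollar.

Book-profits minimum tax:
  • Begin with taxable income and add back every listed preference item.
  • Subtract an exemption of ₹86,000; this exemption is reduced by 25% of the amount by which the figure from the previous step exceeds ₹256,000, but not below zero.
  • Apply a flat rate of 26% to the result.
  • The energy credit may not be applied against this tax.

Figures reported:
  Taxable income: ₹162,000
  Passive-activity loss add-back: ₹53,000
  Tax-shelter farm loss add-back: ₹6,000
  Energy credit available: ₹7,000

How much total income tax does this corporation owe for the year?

General income tax:
  ₹162,000 × 8% = ₹12,960
  Less energy credit ₹7,000 → ₹5,960

Book-profits minimum tax:
  Adjusted income: ₹162,000 + ₹53,000 + ₹6,000 = ₹221,000
  Exemption: ₹221,000 ≤ ₹256,000, so full ₹86,000 applies
  Base: ₹221,000 − ₹86,000 = ₹135,000
  ₹135,000 × 26% = ₹35,100

₹35,100 > ₹5,960, so the book-profits minimum tax is the binding amount.

₹35,100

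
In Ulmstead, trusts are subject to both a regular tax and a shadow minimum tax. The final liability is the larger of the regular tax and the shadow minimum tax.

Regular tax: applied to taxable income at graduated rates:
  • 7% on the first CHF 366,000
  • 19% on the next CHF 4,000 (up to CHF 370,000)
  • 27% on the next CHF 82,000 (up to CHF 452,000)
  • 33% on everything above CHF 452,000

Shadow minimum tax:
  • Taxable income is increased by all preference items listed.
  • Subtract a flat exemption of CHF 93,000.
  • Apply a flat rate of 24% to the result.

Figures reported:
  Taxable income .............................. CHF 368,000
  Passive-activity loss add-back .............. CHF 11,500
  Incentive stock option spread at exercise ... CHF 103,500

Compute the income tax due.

Regular tax:
  CHF 366,000 × 7% = CHF 25,620
  CHF 2,000 × 19% = CHF 380
  → CHF 26,000

Shadow minimum tax:
  Adjusted income: CHF 368,000 + CHF 11,500 + CHF 103,500 = CHF 483,000
  Less exemption CHF 93,000 → base CHF 390,000
  CHF 390,000 × 24% = CHF 93,600

CHF 93,600 > CHF 26,000, so the shadow minimum tax is the binding amount.

CHF 93,600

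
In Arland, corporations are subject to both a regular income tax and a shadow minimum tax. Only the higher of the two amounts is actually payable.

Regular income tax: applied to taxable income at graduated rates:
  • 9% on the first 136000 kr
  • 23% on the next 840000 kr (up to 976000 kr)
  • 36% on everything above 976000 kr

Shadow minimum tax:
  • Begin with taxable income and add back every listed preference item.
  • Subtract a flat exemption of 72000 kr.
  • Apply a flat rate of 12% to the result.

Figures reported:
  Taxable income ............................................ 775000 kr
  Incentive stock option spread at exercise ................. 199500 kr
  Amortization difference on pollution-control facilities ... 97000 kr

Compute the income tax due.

Regular income tax:
  136000 kr × 9% = 12240 kr
  639000 kr × 23% = 146970 kr
  → 159210 kr

Shadow minimum tax:
  Adjusted income: 775000 kr + 199500 kr + 97000 kr = 1071500 kr
  Less exemption 72000 kr → base 999500 kr
  999500 kr × 12% = 119940 kr

159210 kr > 119940 kr, so the regular income tax governs.

159210 kr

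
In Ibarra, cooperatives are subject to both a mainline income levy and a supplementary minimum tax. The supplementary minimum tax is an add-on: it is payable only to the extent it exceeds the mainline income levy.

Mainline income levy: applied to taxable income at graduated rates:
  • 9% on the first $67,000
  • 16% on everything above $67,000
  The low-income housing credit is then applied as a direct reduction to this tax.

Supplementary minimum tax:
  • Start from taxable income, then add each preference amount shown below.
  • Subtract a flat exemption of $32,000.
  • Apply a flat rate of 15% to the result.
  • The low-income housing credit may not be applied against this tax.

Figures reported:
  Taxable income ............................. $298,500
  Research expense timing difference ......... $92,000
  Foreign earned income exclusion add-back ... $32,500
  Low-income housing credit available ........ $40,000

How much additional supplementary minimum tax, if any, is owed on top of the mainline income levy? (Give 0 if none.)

Supplementary minimum tax:
  Adjusted income: $298,500 + $92,000 + $32,500 = $423,000
  Less exemption $32,000 → base $391,000
  $391,000 × 15% = $58,650

Mainline income levy:
  $67,000 × 9% = $6,030
  $231,500 × 16% = $37,040
  → $43,070
  Less low-income housing credit $40,000 → $3,070

Excess of supplementary minimum tax over mainline income levy: $58,650 − $3,070 = $55,580.

$55,580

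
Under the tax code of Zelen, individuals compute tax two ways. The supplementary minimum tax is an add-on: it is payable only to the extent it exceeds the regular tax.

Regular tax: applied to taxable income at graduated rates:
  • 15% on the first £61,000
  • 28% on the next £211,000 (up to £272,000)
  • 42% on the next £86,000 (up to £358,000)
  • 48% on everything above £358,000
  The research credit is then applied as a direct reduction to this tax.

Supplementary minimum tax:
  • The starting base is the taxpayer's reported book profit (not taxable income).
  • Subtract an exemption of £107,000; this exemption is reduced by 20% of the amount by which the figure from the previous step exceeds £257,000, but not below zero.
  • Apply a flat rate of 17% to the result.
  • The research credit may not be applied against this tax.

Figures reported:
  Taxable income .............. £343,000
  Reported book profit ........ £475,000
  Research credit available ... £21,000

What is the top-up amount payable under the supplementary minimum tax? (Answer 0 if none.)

Regular tax:
  £61,000 × 15% = £9,150
  £211,000 × 28% = £59,080
  £71,000 × 42% = £29,820
  → £98,050
  Less research credit £21,000 → £77,050

Supplementary minimum tax:
  Base (reported book profit): £475,000
  Exemption: £107,000 − 20% × (£475,000 − £257,000) = £107,000 − £43,600 = £63,400
  Base: £475,000 − £63,400 = £411,600
  £411,600 × 17% = £69,972

£69,972 ≤ £77,050, so no add-on is due.

£0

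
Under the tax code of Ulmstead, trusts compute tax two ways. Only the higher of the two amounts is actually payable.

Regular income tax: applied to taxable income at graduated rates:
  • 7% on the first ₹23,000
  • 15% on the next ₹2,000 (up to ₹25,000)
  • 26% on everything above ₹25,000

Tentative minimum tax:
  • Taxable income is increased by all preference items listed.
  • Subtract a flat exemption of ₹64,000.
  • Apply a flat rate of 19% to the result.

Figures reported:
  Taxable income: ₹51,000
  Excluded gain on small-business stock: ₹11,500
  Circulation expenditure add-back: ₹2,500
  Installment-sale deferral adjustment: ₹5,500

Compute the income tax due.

Regular income tax:
  ₹23,000 × 7% = ₹1,610
  ₹2,000 × 15% = ₹300
  ₹26,000 × 26% = ₹6,760
  → ₹8,670

Tentative minimum tax:
  Adjusted income: ₹51,000 + ₹11,500 + ₹2,500 + ₹5,500 = ₹70,500
  Less exemption ₹64,000 → base ₹6,500
  ₹6,500 × 19% = ₹1,235

₹8,670 > ₹1,235, so the regular income tax governs.

₹8,670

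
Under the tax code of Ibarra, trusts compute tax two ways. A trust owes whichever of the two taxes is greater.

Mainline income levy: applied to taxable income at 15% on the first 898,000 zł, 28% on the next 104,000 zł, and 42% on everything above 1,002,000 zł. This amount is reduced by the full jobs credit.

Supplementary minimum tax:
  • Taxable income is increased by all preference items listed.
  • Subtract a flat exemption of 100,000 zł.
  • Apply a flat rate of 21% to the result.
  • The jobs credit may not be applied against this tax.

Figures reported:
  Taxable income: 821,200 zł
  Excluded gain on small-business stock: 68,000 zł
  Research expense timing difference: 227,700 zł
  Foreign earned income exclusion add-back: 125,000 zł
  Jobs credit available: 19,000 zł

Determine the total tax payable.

239,799 zł

Supplementary minimum tax:
  Adjusted income: 821,200 zł + 68,000 zł + 227,700 zł + 125,000 zł = 1,241,900 zł
  Less exemption 100,000 zł → base 1,141,900 zł
  1,141,900 zł × 21% = 239,799 zł

Mainline income levy:
  821,200 zł × 15% = 123,180 zł
  Less jobs credit 19,000 zł → 104,180 zł

239,799 zł > 104,180 zł, so the supplementary minimum tax is the binding amount.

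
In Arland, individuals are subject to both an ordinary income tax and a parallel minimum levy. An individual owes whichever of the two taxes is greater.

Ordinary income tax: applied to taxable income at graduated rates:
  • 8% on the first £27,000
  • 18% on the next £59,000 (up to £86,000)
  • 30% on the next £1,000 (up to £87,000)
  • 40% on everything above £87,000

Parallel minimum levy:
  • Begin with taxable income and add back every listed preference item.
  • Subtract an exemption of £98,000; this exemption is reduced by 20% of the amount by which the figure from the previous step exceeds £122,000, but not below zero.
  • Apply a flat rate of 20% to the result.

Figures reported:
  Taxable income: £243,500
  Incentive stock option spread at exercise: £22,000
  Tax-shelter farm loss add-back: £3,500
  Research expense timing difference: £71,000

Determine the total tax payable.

Parallel minimum levy:
  Adjusted income: £243,500 + £22,000 + £3,500 + £71,000 = £340,000
  Exemption: £98,000 − 20% × (£340,000 − £122,000) = £98,000 − £43,600 = £54,400
  Base: £340,000 − £54,400 = £285,600
  £285,600 × 20% = £57,120

Ordinary income tax:
  £27,000 × 8% = £2,160
  £59,000 × 18% = £10,620
  £1,000 × 30% = £300
  £156,500 × 40% = £62,600
  → £75,680

£75,680 > £57,120, so the ordinary income tax governs.

£75,680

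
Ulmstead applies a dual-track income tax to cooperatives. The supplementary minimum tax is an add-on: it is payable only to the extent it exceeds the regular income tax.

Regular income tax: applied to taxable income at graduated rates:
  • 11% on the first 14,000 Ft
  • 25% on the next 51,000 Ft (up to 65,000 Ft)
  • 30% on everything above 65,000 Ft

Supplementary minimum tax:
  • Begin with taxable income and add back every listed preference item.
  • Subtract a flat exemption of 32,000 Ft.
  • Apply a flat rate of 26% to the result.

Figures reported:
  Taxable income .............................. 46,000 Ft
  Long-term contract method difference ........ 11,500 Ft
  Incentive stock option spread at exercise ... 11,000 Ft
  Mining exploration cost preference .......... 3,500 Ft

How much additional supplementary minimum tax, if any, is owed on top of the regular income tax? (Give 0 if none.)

860 Ft

Regular income tax:
  14,000 Ft × 11% = 1,540 Ft
  32,000 Ft × 25% = 8,000 Ft
  → 9,540 Ft

Supplementary minimum tax:
  Adjusted income: 46,000 Ft + 11,500 Ft + 11,000 Ft + 3,500 Ft = 72,000 Ft
  Less exemption 32,000 Ft → base 40,000 Ft
  40,000 Ft × 26% = 10,400 Ft

Excess of supplementary minimum tax over regular income tax: 10,400 Ft − 9,540 Ft = 860 Ft.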